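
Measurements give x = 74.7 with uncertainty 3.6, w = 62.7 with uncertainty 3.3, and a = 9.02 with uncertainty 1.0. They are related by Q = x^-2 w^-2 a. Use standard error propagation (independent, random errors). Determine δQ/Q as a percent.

Since Q is a product/quotient, work with relative uncertainties:
  (-2·δx/x)² = (-2×0.0482)² = 0.00929;  (-2·δw/w)² = (-2×0.0526)² = 0.0111;  (1·δa/a)² = (1×0.111)² = 0.0123
δQ/Q = √(0.0327) = 0.181

18.1%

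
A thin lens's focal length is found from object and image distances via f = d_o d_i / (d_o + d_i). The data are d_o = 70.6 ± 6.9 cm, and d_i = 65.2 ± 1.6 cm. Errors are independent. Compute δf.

∂f/∂d_o = (d_i/(d_o+d_i))² = 0.231;  ∂f/∂d_i = (d_o/(d_o+d_i))² = 0.270
δf = √((∂f/∂d_o · δd_o)² + (∂f/∂d_i · δd_i)²) = √(2.53 + 0.187) = 1.65 cm

1.65 cm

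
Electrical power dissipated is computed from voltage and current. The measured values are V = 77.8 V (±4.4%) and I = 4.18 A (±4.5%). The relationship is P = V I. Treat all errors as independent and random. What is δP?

Each factor contributes (exponent × relative error)² to (δP/P)²:
  (1·δV/V)² = (1×0.0440)² = 0.00194;  (1·δI/I)² = (1×0.0450)² = 0.00202
δP/P = √(0.00396) = 0.0629
P = 325 W, so δP = 0.0629 × 325 = 20.5 W.

20.5 W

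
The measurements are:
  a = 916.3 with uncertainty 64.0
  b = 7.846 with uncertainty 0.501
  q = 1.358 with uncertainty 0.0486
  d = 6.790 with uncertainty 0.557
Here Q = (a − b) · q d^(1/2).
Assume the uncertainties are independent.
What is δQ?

286

Let u = a − b = 908.5. δu = √(δa² + δb²) = √(4100 + 0.251) = 64.0, so δu/u = 0.0705.
Q is then a monomial in u, q, d:
δQ/Q = √((δu/u)² + (1·δq/q)² + (½·δd/d)²) = √(0.00496 + 0.00128 + 0.00168) = 0.0890
Q = 3215, so δQ = 0.0890 × 3215 = 286.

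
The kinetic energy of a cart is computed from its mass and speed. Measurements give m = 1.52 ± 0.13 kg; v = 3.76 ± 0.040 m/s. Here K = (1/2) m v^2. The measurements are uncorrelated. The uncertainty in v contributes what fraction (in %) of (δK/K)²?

5.83%

(δK/K)² = (1·δm/m)² + (2·δv/v)²
  m term: (1×0.0855)² = 0.00731
  v term: (2×0.0106)² = 0.000453
Total = 0.00777. Share from v = 0.000453/0.00777 = 0.0583.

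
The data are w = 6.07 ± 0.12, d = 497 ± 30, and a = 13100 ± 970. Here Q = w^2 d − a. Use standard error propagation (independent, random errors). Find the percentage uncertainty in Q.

31.5%

Let p = w^2·d = 18300. δp/p = √((2·δw/w)² + (1·δd/d)²) = √(0.00156 + 0.00364) = 0.0722, so δp = 1320.
Q = p − a: δQ = √(δp² + δa²) = √(1.75e+06 + 9.41e+05) = 1640
Q = 5210, so δQ/Q = 1640/5210 = 0.315.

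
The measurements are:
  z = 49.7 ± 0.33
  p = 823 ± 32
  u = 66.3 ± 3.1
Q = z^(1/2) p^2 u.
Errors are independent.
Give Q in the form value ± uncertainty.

(3.17 ± 0.287) × 10^8

Q is a product of powers, so relative uncertainties combine in quadrature:
  (½·δz/z)² = (0.5×0.00664)² = 1.1e-05;  (2·δp/p)² = (2×0.0389)² = 0.00605;  (1·δu/u)² = (1×0.0468)² = 0.00219
δQ/Q = √(0.00824) = 0.0908
Q = 3.17e+08, so δQ = 0.0908 × 3.17e+08 = 2.87e+07.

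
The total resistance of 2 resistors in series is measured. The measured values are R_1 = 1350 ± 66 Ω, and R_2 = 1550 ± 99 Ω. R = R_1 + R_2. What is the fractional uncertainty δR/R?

0.0410

Each term contributes (cᵢ δxᵢ)² to (δR)²:
  (δR_1)² = 4360;  (δR_2)² = 9800
δR = √(14200) = 119 Ω
R = 2900 Ω, so δR/R = 119/2900 = 0.0410.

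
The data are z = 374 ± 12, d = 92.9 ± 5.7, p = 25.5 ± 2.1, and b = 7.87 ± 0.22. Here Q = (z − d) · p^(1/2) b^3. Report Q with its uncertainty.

Let u = z − d = 281. δu = √(δz² + δd²) = √(144 + 32.5) = 13.3, so δu/u = 0.0473.
Q is then a monomial in u, p, b:
δQ/Q = √((δu/u)² + (½·δp/p)² + (3·δb/b)²) = √(0.00223 + 0.00170 + 0.00703) = 0.105
Q = 6.92e+05, so δQ = 0.105 × 6.92e+05 = 72400.

(6.92 ± 0.724) × 10^5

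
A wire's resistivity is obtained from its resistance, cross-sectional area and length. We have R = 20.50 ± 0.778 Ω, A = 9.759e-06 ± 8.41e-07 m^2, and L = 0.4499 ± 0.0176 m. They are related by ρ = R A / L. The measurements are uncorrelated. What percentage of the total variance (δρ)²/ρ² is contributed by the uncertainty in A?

71.4%

(δρ/ρ)² = (1·δR/R)² + (1·δA/A)² + (-1·δL/L)²
  R term: (1×0.0380)² = 0.00144
  A term: (1×0.0862)² = 0.00743
  L term: (-1×0.0391)² = 0.00153
Total = 0.0104. Share from A = 0.00743/0.0104 = 0.714.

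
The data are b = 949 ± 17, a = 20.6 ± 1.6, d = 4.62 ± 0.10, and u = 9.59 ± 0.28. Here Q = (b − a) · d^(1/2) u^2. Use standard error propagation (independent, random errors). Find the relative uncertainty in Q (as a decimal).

Let w = b − a = 928. δw = √(δb² + δa²) = √(289 + 2.56) = 17.1, so δw/w = 0.0184.
Q is then a monomial in w, d, u:
δQ/Q = √((δw/w)² + (½·δd/d)² + (2·δu/u)²) = √(0.000338 + 0.000117 + 0.00341) = 0.0622

0.0622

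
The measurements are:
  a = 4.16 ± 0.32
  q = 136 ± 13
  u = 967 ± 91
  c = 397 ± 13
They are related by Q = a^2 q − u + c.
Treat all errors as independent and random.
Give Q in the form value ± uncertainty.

1780 ± 436

Let p = a^2·q = 2350. δp/p = √((2·δa/a)² + (1·δq/q)²) = √(0.0237 + 0.00914) = 0.181, so δp = 426.
Q = p − u + c: δQ = √(δp² + δu² + δc²) = √(1.82e+05 + 8280 + 169) = 436
Q = 1780.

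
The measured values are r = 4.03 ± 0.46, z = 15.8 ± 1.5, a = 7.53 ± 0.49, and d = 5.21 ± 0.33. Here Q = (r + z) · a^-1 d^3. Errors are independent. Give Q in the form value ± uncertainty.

Let u = r + z = 19.8. δu = √(δr² + δz²) = √(0.212 + 2.25) = 1.57, so δu/u = 0.0791.
Q is then a monomial in u, a, d:
δQ/Q = √((δu/u)² + (-1·δa/a)² + (3·δd/d)²) = √(0.00626 + 0.00423 + 0.0361) = 0.216
Q = 372, so δQ = 0.216 × 372 = 80.4.

372 ± 80.4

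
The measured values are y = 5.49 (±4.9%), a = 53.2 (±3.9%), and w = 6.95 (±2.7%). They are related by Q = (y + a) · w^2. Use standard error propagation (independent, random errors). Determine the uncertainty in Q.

183

Let u = y + a = 58.7. δu = √(δy² + δa²) = √(0.0724 + 4.30) = 2.09, so δu/u = 0.0356.
Q is then a monomial in u, w:
δQ/Q = √((δu/u)² + (2·δw/w)²) = √(0.00127 + 0.00292) = 0.0647
Q = 2830, so δQ = 0.0647 × 2830 = 183.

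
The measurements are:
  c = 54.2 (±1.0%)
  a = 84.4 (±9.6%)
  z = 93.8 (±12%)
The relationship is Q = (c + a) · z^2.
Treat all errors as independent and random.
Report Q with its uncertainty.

Let u = c + a = 139. δu = √(δc² + δa²) = √(0.294 + 65.6) = 8.12, so δu/u = 0.0586.
Q is then a monomial in u, z:
δQ/Q = √((δu/u)² + (2·δz/z)²) = √(0.00343 + 0.0576) = 0.247
Q = 1.22e+06, so δQ = 0.247 × 1.22e+06 = 3.01e+05.

(1.22 ± 0.301) × 10^6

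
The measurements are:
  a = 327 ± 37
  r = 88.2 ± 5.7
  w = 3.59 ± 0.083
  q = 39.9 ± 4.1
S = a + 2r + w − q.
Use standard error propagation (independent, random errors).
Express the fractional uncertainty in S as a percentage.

Each term contributes (cᵢ δxᵢ)² to (δS)²:
  (δa)² = 1370;  (2·δr)² = 130;  (δw)² = 0.00689;  (δq)² = 16.8
δS = √(1520) = 38.9
S = 467, so δS/S = 38.9/467 = 0.0834.

8.34%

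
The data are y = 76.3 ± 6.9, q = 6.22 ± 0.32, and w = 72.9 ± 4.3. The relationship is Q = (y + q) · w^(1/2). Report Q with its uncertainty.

705 ± 62.5

Let u = y + q = 82.5. δu = √(δy² + δq²) = √(47.6 + 0.102) = 6.91, so δu/u = 0.0837.
Q is then a monomial in u, w:
δQ/Q = √((δu/u)² + (½·δw/w)²) = √(0.00701 + 0.000870) = 0.0887
Q = 705, so δQ = 0.0887 × 705 = 62.5.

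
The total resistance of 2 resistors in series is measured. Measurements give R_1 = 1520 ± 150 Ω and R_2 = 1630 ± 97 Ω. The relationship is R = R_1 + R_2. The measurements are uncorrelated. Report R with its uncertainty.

3150 ± 179 Ω

Absolute uncertainties add in quadrature for a linear combination:
  (δR_1)² = 22500;  (δR_2)² = 9410
δR = √(31900) = 179 Ω
R = 3150 Ω.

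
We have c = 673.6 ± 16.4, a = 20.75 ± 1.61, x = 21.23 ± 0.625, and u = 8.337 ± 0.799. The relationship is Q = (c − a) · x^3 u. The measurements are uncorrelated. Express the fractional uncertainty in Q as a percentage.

Let w = c − a = 652.9. δw = √(δc² + δa²) = √(269 + 2.59) = 16.5, so δw/w = 0.0252.
Q is then a monomial in w, x, u:
δQ/Q = √((δw/w)² + (3·δx/x)² + (1·δu/u)²) = √(0.000637 + 0.00780 + 0.00918) = 0.133

13.3%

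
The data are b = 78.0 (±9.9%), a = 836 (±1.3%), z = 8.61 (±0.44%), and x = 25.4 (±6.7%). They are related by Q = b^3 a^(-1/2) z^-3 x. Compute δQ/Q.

0.305

Q is a product of powers, so relative uncertainties combine in quadrature:
  (3·δb/b)² = (3×0.0990)² = 0.0882;  (−½·δa/a)² = (-0.5×0.0130)² = 4.23e-05;  (-3·δz/z)² = (-3×0.00440)² = 0.000174;  (1·δx/x)² = (1×0.0670)² = 0.00449
δQ/Q = √(0.0929) = 0.305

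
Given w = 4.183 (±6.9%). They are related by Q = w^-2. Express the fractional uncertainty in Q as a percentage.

13.8%

Relative error in a monomial: (δQ/Q)² = Σ (nᵢ · δxᵢ/xᵢ)².
  (-2·δw/w)² = (-2×0.0690)² = 0.0190
δQ/Q = √(0.0190) = 0.138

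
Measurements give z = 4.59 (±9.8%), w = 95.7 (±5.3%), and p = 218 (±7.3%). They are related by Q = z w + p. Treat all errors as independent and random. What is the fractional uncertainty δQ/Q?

Let h = z·w = 439. δh/h = √((1·δz/z)² + (1·δw/w)²) = √(0.00960 + 0.00281) = 0.111, so δh = 48.9.
Q = h + p: δQ = √(δh² + δp²) = √(2400 + 253) = 51.5
Q = 657, so δQ/Q = 51.5/657 = 0.0783.

0.0783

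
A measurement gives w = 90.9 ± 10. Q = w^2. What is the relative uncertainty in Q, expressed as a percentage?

Q ∝ w^2, so δQ/Q = |2| · δw/w = 2 × 0.110 = 0.220.

22.0%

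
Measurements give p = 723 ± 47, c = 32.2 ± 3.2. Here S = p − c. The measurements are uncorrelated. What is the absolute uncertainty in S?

For a sum/difference, combine absolute errors in quadrature:
  (δp)² = 2210;  (δc)² = 10.2
δS = √(2220) = 47.1

47.1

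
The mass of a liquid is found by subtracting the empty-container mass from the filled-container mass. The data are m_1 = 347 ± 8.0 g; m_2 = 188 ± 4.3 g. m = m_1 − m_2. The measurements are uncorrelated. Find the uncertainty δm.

Absolute uncertainties add in quadrature for a linear combination:
  (δm_1)² = 64.0;  (δm_2)² = 18.5
δm = √(82.5) = 9.08 g

9.08 g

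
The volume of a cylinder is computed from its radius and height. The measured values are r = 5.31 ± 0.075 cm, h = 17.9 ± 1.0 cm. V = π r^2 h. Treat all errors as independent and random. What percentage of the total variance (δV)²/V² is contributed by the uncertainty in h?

(δV/V)² = (2·δr/r)² + (1·δh/h)²
  r term: (2×0.0141)² = 0.000798
  h term: (1×0.0559)² = 0.00312
Total = 0.00392. Share from h = 0.00312/0.00392 = 0.796.

79.6%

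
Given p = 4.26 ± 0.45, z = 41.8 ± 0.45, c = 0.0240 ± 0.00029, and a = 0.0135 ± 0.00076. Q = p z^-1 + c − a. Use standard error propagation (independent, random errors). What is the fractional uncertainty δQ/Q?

Let w = p·z^-1 = 0.102. δw/w = √((1·δp/p)² + (-1·δz/z)²) = √(0.0112 + 0.000116) = 0.106, so δw = 0.0108.
Q = w + c − a: δQ = √(δw² + δc² + δa²) = √(0.000117 + 8.41e-08 + 5.78e-07) = 0.0109
Q = 0.112, so δQ/Q = 0.0109/0.112 = 0.0965.

0.0965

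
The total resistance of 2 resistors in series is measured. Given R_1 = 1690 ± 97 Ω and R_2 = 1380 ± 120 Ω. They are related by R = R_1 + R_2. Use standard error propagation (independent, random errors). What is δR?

154 Ω

Sums and differences: (δR)² = Σ (cᵢ δxᵢ)².
  (δR_1)² = 9410;  (δR_2)² = 14400
δR = √(23800) = 154 Ω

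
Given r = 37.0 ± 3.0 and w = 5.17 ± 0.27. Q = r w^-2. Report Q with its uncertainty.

1.38 ± 0.183

Products/powers → add relative errors in quadrature, weighted by exponent:
  (1·δr/r)² = (1×0.0811)² = 0.00657;  (-2·δw/w)² = (-2×0.0522)² = 0.0109
δQ/Q = √(0.0175) = 0.132
Q = 1.38, so δQ = 0.132 × 1.38 = 0.183.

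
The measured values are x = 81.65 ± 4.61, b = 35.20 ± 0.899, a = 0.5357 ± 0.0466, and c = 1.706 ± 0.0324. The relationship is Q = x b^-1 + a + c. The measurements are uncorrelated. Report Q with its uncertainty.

Let p = x·b^-1 = 2.320. δp/p = √((1·δx/x)² + (-1·δb/b)²) = √(0.00319 + 0.000652) = 0.0620, so δp = 0.144.
Q = p + a + c: δQ = √(δp² + δa² + δc²) = √(0.0207 + 0.00217 + 0.00105) = 0.155
Q = 4.561.

4.561 ± 0.155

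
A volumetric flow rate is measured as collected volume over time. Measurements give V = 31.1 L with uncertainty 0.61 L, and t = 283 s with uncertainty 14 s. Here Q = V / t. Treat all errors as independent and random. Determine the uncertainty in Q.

0.00585 L/s

Since Q is a product/quotient, work with relative uncertainties:
  (1·δV/V)² = (1×0.0196)² = 0.000385;  (-1·δt/t)² = (-1×0.0495)² = 0.00245
δQ/Q = √(0.00283) = 0.0532
Q = 0.110 L/s, so δQ = 0.0532 × 0.110 = 0.00585 L/s.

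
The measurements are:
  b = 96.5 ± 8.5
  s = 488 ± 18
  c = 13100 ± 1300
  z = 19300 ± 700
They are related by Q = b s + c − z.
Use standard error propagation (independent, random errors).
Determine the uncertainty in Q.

Let p = b·s = 47100. δp/p = √((1·δb/b)² + (1·δs/s)²) = √(0.00776 + 0.00136) = 0.0955, so δp = 4500.
Q = p + c − z: δQ = √(δp² + δc² + δz²) = √(2.02e+07 + 1.69e+06 + 4.9e+05) = 4730

4730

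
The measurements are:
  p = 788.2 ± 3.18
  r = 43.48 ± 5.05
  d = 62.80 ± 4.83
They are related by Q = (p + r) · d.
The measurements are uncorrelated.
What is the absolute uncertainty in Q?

4030

Let u = p + r = 831.7. δu = √(δp² + δr²) = √(10.1 + 25.5) = 5.97, so δu/u = 0.00718.
Q is then a monomial in u, d:
δQ/Q = √((δu/u)² + (1·δd/d)²) = √(5.15e-05 + 0.00592) = 0.0772
Q = 52230, so δQ = 0.0772 × 52230 = 4030.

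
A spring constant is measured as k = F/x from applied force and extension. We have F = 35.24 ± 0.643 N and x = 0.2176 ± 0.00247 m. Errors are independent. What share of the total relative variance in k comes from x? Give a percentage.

(δk/k)² = (1·δF/F)² + (-1·δx/x)²
  F term: (1×0.0182)² = 0.000333
  x term: (-1×0.0114)² = 0.000129
Total = 0.000462. Share from x = 0.000129/0.000462 = 0.279.

27.9%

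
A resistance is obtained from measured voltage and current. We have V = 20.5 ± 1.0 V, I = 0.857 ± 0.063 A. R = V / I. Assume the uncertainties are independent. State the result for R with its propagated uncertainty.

Relative error in a monomial: (δR/R)² = Σ (nᵢ · δxᵢ/xᵢ)².
  (1·δV/V)² = (1×0.0488)² = 0.00238;  (-1·δI/I)² = (-1×0.0735)² = 0.00540
δR/R = √(0.00778) = 0.0882
R = 23.9 Ω, so δR = 0.0882 × 23.9 = 2.11 Ω.

23.9 ± 2.11 Ω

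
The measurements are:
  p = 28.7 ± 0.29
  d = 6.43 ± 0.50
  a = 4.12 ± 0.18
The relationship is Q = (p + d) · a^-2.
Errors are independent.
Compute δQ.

0.184

Let u = p + d = 35.1. δu = √(δp² + δd²) = √(0.0841 + 0.250) = 0.578, so δu/u = 0.0165.
Q is then a monomial in u, a:
δQ/Q = √((δu/u)² + (-2·δa/a)²) = √(0.000271 + 0.00764) = 0.0889
Q = 2.07, so δQ = 0.0889 × 2.07 = 0.184.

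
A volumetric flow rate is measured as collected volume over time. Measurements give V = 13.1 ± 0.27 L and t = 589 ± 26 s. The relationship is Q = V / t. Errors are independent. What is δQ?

Since Q is a product/quotient, work with relative uncertainties:
  (1·δV/V)² = (1×0.0206)² = 0.000425;  (-1·δt/t)² = (-1×0.0441)² = 0.00195
δQ/Q = √(0.00237) = 0.0487
Q = 0.0222 L/s, so δQ = 0.0487 × 0.0222 = 0.00108 L/s.

0.00108 L/s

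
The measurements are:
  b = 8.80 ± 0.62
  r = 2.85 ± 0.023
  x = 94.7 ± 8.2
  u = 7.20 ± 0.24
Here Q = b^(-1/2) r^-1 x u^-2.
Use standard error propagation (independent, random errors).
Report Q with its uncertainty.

0.216 ± 0.0249

Products/powers → add relative errors in quadrature, weighted by exponent:
  (−½·δb/b)² = (-0.5×0.0705)² = 0.00124;  (-1·δr/r)² = (-1×0.00807)² = 6.51e-05;  (1·δx/x)² = (1×0.0866)² = 0.00750;  (-2·δu/u)² = (-2×0.0333)² = 0.00444
δQ/Q = √(0.0132) = 0.115
Q = 0.216, so δQ = 0.115 × 0.216 = 0.0249.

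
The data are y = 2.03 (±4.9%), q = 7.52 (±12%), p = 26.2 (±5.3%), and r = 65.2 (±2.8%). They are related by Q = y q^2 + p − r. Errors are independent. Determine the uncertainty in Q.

28.2

Let w = y·q^2 = 115. δw/w = √((1·δy/y)² + (2·δq/q)²) = √(0.00240 + 0.0576) = 0.245, so δw = 28.1.
Q = w + p − r: δQ = √(δw² + δp² + δr²) = √(791 + 1.93 + 3.33) = 28.2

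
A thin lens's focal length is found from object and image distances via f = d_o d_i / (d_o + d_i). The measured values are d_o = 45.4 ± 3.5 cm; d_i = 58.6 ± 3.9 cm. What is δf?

∂f/∂d_o = (d_i/(d_o+d_i))² = 0.317;  ∂f/∂d_i = (d_o/(d_o+d_i))² = 0.191
δf = √((∂f/∂d_o · δd_o)² + (∂f/∂d_i · δd_i)²) = √(1.23 + 0.552) = 1.34 cm

1.34 cm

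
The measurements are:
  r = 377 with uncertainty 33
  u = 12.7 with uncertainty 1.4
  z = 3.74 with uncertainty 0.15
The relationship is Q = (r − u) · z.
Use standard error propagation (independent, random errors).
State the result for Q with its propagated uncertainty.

1360 ± 135

Let w = r − u = 364. δw = √(δr² + δu²) = √(1090 + 1.96) = 33.0, so δw/w = 0.0907.
Q is then a monomial in w, z:
δQ/Q = √((δw/w)² + (1·δz/z)²) = √(0.00822 + 0.00161) = 0.0991
Q = 1360, so δQ = 0.0991 × 1360 = 135.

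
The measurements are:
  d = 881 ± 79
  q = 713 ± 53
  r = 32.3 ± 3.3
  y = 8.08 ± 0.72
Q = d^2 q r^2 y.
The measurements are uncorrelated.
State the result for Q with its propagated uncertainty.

(4.67 ± 1.38) × 10^12

Since Q is a product/quotient, work with relative uncertainties:
  (2·δd/d)² = (2×0.0897)² = 0.0322;  (1·δq/q)² = (1×0.0743)² = 0.00553;  (2·δr/r)² = (2×0.102)² = 0.0418;  (1·δy/y)² = (1×0.0891)² = 0.00794
δQ/Q = √(0.0874) = 0.296
Q = 4.67e+12, so δQ = 0.296 × 4.67e+12 = 1.38e+12.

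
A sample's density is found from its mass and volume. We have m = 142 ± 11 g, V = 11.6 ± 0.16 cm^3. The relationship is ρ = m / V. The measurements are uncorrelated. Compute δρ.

0.963 g/cm^3

Since ρ is a product/quotient, work with relative uncertainties:
  (1·δm/m)² = (1×0.0775)² = 0.00600;  (-1·δV/V)² = (-1×0.0138)² = 0.000190
δρ/ρ = √(0.00619) = 0.0787
ρ = 12.2 g/cm^3, so δρ = 0.0787 × 12.2 = 0.963 g/cm^3.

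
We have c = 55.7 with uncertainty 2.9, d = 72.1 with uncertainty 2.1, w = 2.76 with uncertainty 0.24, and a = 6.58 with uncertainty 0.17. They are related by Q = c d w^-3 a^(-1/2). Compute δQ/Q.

0.268

For a monomial Q ∝ c, d, w^-3, a^(-1/2), fractional errors add in quadrature:
  (1·δc/c)² = (1×0.0521)² = 0.00271;  (1·δd/d)² = (1×0.0291)² = 0.000848;  (-3·δw/w)² = (-3×0.0870)² = 0.0681;  (−½·δa/a)² = (-0.5×0.0258)² = 0.000167
δQ/Q = √(0.0718) = 0.268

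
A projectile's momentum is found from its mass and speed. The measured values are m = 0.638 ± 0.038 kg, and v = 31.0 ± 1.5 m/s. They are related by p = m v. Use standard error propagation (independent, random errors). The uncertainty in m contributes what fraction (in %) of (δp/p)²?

60.2%

(δp/p)² = (1·δm/m)² + (1·δv/v)²
  m term: (1×0.0596)² = 0.00355
  v term: (1×0.0484)² = 0.00234
Total = 0.00589. Share from m = 0.00355/0.00589 = 0.602.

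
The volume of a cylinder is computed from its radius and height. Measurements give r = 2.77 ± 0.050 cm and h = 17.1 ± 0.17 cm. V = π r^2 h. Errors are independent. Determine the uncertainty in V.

15.4 cm^3

Each factor contributes (exponent × relative error)² to (δV/V)²:
  (2·δr/r)² = (2×0.0181)² = 0.00130;  (1·δh/h)² = (1×0.00994)² = 9.88e-05
δV/V = √(0.00140) = 0.0374
V = 412 cm^3, so δV = 0.0374 × 412 = 15.4 cm^3.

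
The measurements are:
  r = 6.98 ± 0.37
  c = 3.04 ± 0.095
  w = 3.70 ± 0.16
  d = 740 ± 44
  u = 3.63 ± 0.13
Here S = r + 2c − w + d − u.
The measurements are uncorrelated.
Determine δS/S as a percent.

Each term contributes (cᵢ δxᵢ)² to (δS)²:
  (δr)² = 0.137;  (2·δc)² = 0.0361;  (δw)² = 0.0256;  (δd)² = 1940;  (δu)² = 0.0169
δS = √(1940) = 44.0
S = 746, so δS/S = 44.0/746 = 0.0590.

5.90%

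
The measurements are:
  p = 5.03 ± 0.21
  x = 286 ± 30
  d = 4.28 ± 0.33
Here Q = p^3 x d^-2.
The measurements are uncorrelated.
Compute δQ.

446

Q is a product of powers, so relative uncertainties combine in quadrature:
  (3·δp/p)² = (3×0.0417)² = 0.0157;  (1·δx/x)² = (1×0.105)² = 0.0110;  (-2·δd/d)² = (-2×0.0771)² = 0.0238
δQ/Q = √(0.0505) = 0.225
Q = 1990, so δQ = 0.225 × 1990 = 446.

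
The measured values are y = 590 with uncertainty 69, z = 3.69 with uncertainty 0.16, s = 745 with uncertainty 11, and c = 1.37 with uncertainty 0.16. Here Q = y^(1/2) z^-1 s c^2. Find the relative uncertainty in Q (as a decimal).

0.245

Q is a product of powers, so relative uncertainties combine in quadrature:
  (½·δy/y)² = (0.5×0.117)² = 0.00342;  (-1·δz/z)² = (-1×0.0434)² = 0.00188;  (1·δs/s)² = (1×0.0148)² = 0.000218;  (2·δc/c)² = (2×0.117)² = 0.0546
δQ/Q = √(0.0601) = 0.245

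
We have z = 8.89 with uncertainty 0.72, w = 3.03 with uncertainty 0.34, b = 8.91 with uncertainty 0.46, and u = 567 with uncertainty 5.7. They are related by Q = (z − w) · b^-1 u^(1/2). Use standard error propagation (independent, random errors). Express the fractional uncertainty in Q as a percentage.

Let h = z − w = 5.86. δh = √(δz² + δw²) = √(0.518 + 0.116) = 0.796, so δh/h = 0.136.
Q is then a monomial in h, b, u:
δQ/Q = √((δh/h)² + (-1·δb/b)² + (½·δu/u)²) = √(0.0185 + 0.00267 + 2.53e-05) = 0.145

14.5%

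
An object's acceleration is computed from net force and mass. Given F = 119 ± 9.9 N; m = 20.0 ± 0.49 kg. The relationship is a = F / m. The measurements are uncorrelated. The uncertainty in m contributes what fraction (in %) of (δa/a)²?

7.98%

(δa/a)² = (1·δF/F)² + (-1·δm/m)²
  F term: (1×0.0832)² = 0.00692
  m term: (-1×0.0245)² = 0.000600
Total = 0.00752. Share from m = 0.000600/0.00752 = 0.0798.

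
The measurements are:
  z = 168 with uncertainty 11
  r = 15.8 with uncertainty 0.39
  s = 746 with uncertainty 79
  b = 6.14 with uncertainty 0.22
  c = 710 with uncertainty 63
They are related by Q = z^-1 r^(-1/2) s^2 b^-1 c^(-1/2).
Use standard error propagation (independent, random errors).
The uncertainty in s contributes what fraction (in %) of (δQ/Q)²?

85.4%

(δQ/Q)² = (-1·δz/z)² + (−½·δr/r)² + (2·δs/s)² + (-1·δb/b)² + (−½·δc/c)²
  z term: (-1×0.0655)² = 0.00429
  r term: (-0.5×0.0247)² = 0.000152
  s term: (2×0.106)² = 0.0449
  b term: (-1×0.0358)² = 0.00128
  c term: (-0.5×0.0887)² = 0.00197
Total = 0.0525. Share from s = 0.0449/0.0525 = 0.854.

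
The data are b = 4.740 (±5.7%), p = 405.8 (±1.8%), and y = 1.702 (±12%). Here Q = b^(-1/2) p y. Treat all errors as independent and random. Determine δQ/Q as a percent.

Relative error in a monomial: (δQ/Q)² = Σ (nᵢ · δxᵢ/xᵢ)².
  (−½·δb/b)² = (-0.5×0.0570)² = 0.000812;  (1·δp/p)² = (1×0.0180)² = 0.000324;  (1·δy/y)² = (1×0.120)² = 0.0144
δQ/Q = √(0.0155) = 0.125

12.5%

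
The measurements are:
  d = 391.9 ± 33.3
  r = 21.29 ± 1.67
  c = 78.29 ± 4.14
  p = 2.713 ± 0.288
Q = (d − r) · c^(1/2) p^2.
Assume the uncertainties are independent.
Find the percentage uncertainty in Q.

Let u = d − r = 370.6. δu = √(δd² + δr²) = √(1110 + 2.79) = 33.3, so δu/u = 0.0900.
Q is then a monomial in u, c, p:
δQ/Q = √((δu/u)² + (½·δc/c)² + (2·δp/p)²) = √(0.00809 + 0.000699 + 0.0451) = 0.232

23.2%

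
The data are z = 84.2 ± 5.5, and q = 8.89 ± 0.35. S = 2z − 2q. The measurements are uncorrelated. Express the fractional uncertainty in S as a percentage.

7.32%

Absolute uncertainties add in quadrature for a linear combination:
  (2·δz)² = 121;  (2·δq)² = 0.490
δS = √(121) = 11.0
S = 151, so δS/S = 11.0/151 = 0.0732.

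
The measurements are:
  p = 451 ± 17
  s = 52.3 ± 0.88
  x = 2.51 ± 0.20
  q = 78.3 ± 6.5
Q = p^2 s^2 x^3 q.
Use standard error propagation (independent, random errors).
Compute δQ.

Q is a product of powers, so relative uncertainties combine in quadrature:
  (2·δp/p)² = (2×0.0377)² = 0.00568;  (2·δs/s)² = (2×0.0168)² = 0.00113;  (3·δx/x)² = (3×0.0797)² = 0.0571;  (1·δq/q)² = (1×0.0830)² = 0.00689
δQ/Q = √(0.0708) = 0.266
Q = 6.89e+11, so δQ = 0.266 × 6.89e+11 = 1.83e+11.

1.83e+11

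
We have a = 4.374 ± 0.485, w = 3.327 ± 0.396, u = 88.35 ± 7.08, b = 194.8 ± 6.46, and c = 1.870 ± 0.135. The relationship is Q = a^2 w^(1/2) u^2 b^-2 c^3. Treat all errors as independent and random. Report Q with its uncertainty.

Since Q is a product/quotient, work with relative uncertainties:
  (2·δa/a)² = (2×0.111)² = 0.0492;  (½·δw/w)² = (0.5×0.119)² = 0.00354;  (2·δu/u)² = (2×0.0801)² = 0.0257;  (-2·δb/b)² = (-2×0.0332)² = 0.00440;  (3·δc/c)² = (3×0.0722)² = 0.0469
δQ/Q = √(0.130) = 0.360
Q = 46.94, so δQ = 0.360 × 46.94 = 16.9.

46.94 ± 16.9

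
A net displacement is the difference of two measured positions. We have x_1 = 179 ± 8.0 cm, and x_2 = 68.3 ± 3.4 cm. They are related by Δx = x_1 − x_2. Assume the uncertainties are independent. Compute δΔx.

Absolute uncertainties add in quadrature for a linear combination:
  (δx_1)² = 64.0;  (δx_2)² = 11.6
δΔx = √(75.6) = 8.69 cm

8.69 cm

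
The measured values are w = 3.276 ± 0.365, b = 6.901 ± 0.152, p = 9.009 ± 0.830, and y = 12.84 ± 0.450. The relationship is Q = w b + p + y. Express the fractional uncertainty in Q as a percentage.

Let h = w·b = 22.61. δh/h = √((1·δw/w)² + (1·δb/b)²) = √(0.0124 + 0.000485) = 0.114, so δh = 2.57.
Q = h + p + y: δQ = √(δh² + δp² + δy²) = √(6.59 + 0.689 + 0.203) = 2.74
Q = 44.46, so δQ/Q = 2.74/44.46 = 0.0615.

6.15%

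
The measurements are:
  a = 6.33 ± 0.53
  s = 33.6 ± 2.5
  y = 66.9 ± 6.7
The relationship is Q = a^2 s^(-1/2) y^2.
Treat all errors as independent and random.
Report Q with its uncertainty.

30900 ± 8160

Since Q is a product/quotient, work with relative uncertainties:
  (2·δa/a)² = (2×0.0837)² = 0.0280;  (−½·δs/s)² = (-0.5×0.0744)² = 0.00138;  (2·δy/y)² = (2×0.100)² = 0.0401
δQ/Q = √(0.0695) = 0.264
Q = 30900, so δQ = 0.264 × 30900 = 8160.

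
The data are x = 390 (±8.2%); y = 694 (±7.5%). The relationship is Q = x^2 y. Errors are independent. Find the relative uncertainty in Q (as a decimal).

0.180

Products/powers → add relative errors in quadrature, weighted by exponent:
  (2·δx/x)² = (2×0.0820)² = 0.0269;  (1·δy/y)² = (1×0.0750)² = 0.00562
δQ/Q = √(0.0325) = 0.180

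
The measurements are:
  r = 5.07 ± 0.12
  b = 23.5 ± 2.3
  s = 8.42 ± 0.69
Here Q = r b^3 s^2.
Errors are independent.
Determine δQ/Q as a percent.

33.7%

Products/powers → add relative errors in quadrature, weighted by exponent:
  (1·δr/r)² = (1×0.0237)² = 0.000560;  (3·δb/b)² = (3×0.0979)² = 0.0862;  (2·δs/s)² = (2×0.0819)² = 0.0269
δQ/Q = √(0.114) = 0.337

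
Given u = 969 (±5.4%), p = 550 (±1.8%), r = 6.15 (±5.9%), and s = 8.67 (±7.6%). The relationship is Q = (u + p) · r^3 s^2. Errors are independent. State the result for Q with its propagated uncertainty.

Let w = u + p = 1520. δw = √(δu² + δp²) = √(2740 + 98.0) = 53.3, so δw/w = 0.0351.
Q is then a monomial in w, r, s:
δQ/Q = √((δw/w)² + (3·δr/r)² + (2·δs/s)²) = √(0.00123 + 0.0313 + 0.0231) = 0.236
Q = 2.66e+07, so δQ = 0.236 × 2.66e+07 = 6.27e+06.

(2.66 ± 0.627) × 10^7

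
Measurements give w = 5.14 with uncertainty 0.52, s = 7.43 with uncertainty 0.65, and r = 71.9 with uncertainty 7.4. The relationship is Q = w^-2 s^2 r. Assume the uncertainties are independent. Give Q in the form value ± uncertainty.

150 ± 43.1

Q is a product of powers, so relative uncertainties combine in quadrature:
  (-2·δw/w)² = (-2×0.101)² = 0.0409;  (2·δs/s)² = (2×0.0875)² = 0.0306;  (1·δr/r)² = (1×0.103)² = 0.0106
δQ/Q = √(0.0821) = 0.287
Q = 150, so δQ = 0.287 × 150 = 43.1.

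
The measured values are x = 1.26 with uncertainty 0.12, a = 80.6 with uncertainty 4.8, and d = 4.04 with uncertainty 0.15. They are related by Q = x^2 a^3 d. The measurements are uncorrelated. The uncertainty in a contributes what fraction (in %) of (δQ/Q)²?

(δQ/Q)² = (2·δx/x)² + (3·δa/a)² + (1·δd/d)²
  x term: (2×0.0952)² = 0.0363
  a term: (3×0.0596)² = 0.0319
  d term: (1×0.0371)² = 0.00138
Total = 0.0696. Share from a = 0.0319/0.0696 = 0.459.

45.9%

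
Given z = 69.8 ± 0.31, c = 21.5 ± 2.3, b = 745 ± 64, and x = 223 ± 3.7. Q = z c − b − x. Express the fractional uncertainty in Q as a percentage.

32.5%

Let p = z·c = 1500. δp/p = √((1·δz/z)² + (1·δc/c)²) = √(1.97e-05 + 0.0114) = 0.107, so δp = 161.
Q = p − b − x: δQ = √(δp² + δb² + δx²) = √(25800 + 4100 + 13.7) = 173
Q = 533, so δQ/Q = 173/533 = 0.325.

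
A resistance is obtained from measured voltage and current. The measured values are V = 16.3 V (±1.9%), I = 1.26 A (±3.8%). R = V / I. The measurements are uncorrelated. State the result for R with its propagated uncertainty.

For a monomial R ∝ V, I^-1, fractional errors add in quadrature:
  (1·δV/V)² = (1×0.0190)² = 0.000361;  (-1·δI/I)² = (-1×0.0380)² = 0.00144
δR/R = √(0.00180) = 0.0425
R = 12.9 Ω, so δR = 0.0425 × 12.9 = 0.550 Ω.

12.9 ± 0.550 Ω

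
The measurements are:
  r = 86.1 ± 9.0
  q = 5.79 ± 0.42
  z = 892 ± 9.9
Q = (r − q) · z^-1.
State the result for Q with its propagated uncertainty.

0.0900 ± 0.0101

Let u = r − q = 80.3. δu = √(δr² + δq²) = √(81.0 + 0.176) = 9.01, so δu/u = 0.112.
Q is then a monomial in u, z:
δQ/Q = √((δu/u)² + (-1·δz/z)²) = √(0.0126 + 0.000123) = 0.113
Q = 0.0900, so δQ = 0.113 × 0.0900 = 0.0101.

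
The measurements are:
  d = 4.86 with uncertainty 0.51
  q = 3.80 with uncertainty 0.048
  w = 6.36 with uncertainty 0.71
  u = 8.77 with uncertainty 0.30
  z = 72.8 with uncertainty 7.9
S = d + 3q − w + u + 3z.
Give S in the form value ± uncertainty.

Sums and differences: (δS)² = Σ (cᵢ δxᵢ)².
  (δd)² = 0.260;  (3·δq)² = 0.0207;  (δw)² = 0.504;  (δu)² = 0.0900;  (3·δz)² = 562
δS = √(563) = 23.7
S = 237.

237 ± 23.7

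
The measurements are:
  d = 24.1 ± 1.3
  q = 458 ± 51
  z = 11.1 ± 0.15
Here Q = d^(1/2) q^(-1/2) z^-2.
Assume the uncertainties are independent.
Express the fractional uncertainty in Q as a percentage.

6.75%

Each factor contributes (exponent × relative error)² to (δQ/Q)²:
  (½·δd/d)² = (0.5×0.0539)² = 0.000727;  (−½·δq/q)² = (-0.5×0.111)² = 0.00310;  (-2·δz/z)² = (-2×0.0135)² = 0.000730
δQ/Q = √(0.00456) = 0.0675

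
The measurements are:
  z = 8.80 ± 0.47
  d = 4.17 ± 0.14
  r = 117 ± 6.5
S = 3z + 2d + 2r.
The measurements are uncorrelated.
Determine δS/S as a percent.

4.87%

For a sum/difference, combine absolute errors in quadrature:
  (3·δz)² = 1.99;  (2·δd)² = 0.0784;  (2·δr)² = 169
δS = √(171) = 13.1
S = 269, so δS/S = 13.1/269 = 0.0487.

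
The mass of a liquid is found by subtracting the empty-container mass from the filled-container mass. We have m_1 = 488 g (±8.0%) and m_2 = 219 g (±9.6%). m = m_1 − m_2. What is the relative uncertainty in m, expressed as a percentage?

16.5%

m is a linear combination, so absolute uncertainties add in quadrature:
  (δm_1)² = 1520;  (δm_2)² = 442
δm = √(1970) = 44.3 g
m = 269 g, so δm/m = 44.3/269 = 0.165.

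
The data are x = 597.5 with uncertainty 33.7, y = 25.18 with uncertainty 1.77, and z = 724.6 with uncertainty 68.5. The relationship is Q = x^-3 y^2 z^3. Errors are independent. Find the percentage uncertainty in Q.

Products/powers → add relative errors in quadrature, weighted by exponent:
  (-3·δx/x)² = (-3×0.0564)² = 0.0286;  (2·δy/y)² = (2×0.0703)² = 0.0198;  (3·δz/z)² = (3×0.0945)² = 0.0804
δQ/Q = √(0.129) = 0.359

35.9%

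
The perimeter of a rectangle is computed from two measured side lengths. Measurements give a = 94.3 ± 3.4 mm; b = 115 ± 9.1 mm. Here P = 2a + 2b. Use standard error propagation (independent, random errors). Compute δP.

19.4 mm

Each term contributes (cᵢ δxᵢ)² to (δP)²:
  (2·δa)² = 46.2;  (2·δb)² = 331
δP = √(377) = 19.4 mm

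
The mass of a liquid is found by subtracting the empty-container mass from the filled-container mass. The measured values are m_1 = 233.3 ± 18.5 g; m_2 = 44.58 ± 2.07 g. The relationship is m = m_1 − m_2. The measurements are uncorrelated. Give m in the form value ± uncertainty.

For a sum/difference, combine absolute errors in quadrature:
  (δm_1)² = 342;  (δm_2)² = 4.28
δm = √(347) = 18.6 g
m = 188.7 g.

188.7 ± 18.6 g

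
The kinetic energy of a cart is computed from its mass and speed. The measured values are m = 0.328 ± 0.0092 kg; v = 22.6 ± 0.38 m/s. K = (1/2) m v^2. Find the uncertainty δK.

3.67 J

Products/powers → add relative errors in quadrature, weighted by exponent:
  (1·δm/m)² = (1×0.0280)² = 0.000787;  (2·δv/v)² = (2×0.0168)² = 0.00113
δK/K = √(0.00192) = 0.0438
K = 83.8 J, so δK = 0.0438 × 83.8 = 3.67 J.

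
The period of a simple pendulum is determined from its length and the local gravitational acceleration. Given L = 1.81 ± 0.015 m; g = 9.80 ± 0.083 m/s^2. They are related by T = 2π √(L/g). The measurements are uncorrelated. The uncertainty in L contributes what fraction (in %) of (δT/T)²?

(δT/T)² = (½·δL/L)² + (−½·δg/g)²
  L term: (0.5×0.00829)² = 1.72e-05
  g term: (-0.5×0.00847)² = 1.79e-05
Total = 3.51e-05. Share from L = 1.72e-05/3.51e-05 = 0.489.

48.9%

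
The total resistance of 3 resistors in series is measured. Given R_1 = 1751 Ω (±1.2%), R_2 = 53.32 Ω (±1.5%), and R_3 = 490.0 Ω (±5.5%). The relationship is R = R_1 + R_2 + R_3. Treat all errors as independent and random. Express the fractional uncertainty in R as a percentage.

R is a linear combination, so absolute uncertainties add in quadrature:
  (δR_1)² = 442;  (δR_2)² = 0.640;  (δR_3)² = 726
δR = √(1170) = 34.2 Ω
R = 2294 Ω, so δR/R = 34.2/2294 = 0.0149.

1.49%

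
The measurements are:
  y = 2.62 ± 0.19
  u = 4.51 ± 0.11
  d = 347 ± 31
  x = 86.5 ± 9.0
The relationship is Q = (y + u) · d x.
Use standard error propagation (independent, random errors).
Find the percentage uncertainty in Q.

Let w = y + u = 7.13. δw = √(δy² + δu²) = √(0.0361 + 0.0121) = 0.220, so δw/w = 0.0308.
Q is then a monomial in w, d, x:
δQ/Q = √((δw/w)² + (1·δd/d)² + (1·δx/x)²) = √(0.000948 + 0.00798 + 0.0108) = 0.141

14.1%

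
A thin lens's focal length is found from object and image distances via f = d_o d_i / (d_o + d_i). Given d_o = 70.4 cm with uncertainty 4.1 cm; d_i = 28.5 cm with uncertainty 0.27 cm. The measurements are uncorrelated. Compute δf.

0.367 cm

∂f/∂d_o = (d_i/(d_o+d_i))² = 0.0830;  ∂f/∂d_i = (d_o/(d_o+d_i))² = 0.507
δf = √((∂f/∂d_o · δd_o)² + (∂f/∂d_i · δd_i)²) = √(0.116 + 0.0187) = 0.367 cm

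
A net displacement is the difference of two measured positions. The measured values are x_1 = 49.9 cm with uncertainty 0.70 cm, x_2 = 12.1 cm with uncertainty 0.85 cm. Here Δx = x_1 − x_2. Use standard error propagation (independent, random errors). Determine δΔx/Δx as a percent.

Each term contributes (cᵢ δxᵢ)² to (δΔx)²:
  (δx_1)² = 0.490;  (δx_2)² = 0.722
δΔx = √(1.21) = 1.10 cm
Δx = 37.8 cm, so δΔx/Δx = 1.10/37.8 = 0.0291.

2.91%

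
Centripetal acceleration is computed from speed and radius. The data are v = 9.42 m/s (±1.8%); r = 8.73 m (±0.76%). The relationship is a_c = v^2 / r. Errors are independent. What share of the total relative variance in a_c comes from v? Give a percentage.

95.7%

(δa_c/a_c)² = (2·δv/v)² + (-1·δr/r)²
  v term: (2×0.0180)² = 0.00130
  r term: (-1×0.00760)² = 5.78e-05
Total = 0.00135. Share from v = 0.00130/0.00135 = 0.957.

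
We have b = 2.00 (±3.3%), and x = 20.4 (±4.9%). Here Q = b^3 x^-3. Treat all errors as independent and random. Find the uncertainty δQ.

For a monomial Q ∝ b^3, x^-3, fractional errors add in quadrature:
  (3·δb/b)² = (3×0.0330)² = 0.00980;  (-3·δx/x)² = (-3×0.0490)² = 0.0216
δQ/Q = √(0.0314) = 0.177
Q = 0.000942, so δQ = 0.177 × 0.000942 = 0.000167.

0.000167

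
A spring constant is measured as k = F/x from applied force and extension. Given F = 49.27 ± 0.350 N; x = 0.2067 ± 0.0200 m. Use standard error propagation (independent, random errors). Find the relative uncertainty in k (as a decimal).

0.0970

Products/powers → add relative errors in quadrature, weighted by exponent:
  (1·δF/F)² = (1×0.00710)² = 5.05e-05;  (-1·δx/x)² = (-1×0.0968)² = 0.00936
δk/k = √(0.00941) = 0.0970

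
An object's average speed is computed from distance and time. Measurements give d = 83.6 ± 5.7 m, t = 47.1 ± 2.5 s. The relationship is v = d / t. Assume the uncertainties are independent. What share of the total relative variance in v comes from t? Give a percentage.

(δv/v)² = (1·δd/d)² + (-1·δt/t)²
  d term: (1×0.0682)² = 0.00465
  t term: (-1×0.0531)² = 0.00282
Total = 0.00747. Share from t = 0.00282/0.00747 = 0.377.

37.7%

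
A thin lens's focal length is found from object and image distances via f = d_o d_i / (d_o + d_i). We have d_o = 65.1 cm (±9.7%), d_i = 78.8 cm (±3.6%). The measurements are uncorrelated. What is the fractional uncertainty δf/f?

∂f/∂d_o = (d_i/(d_o+d_i))² = 0.300;  ∂f/∂d_i = (d_o/(d_o+d_i))² = 0.205
δf = √((∂f/∂d_o · δd_o)² + (∂f/∂d_i · δd_i)²) = √(3.59 + 0.337) = 1.98 cm
f = 35.6 cm, so δf/f = 1.98/35.6 = 0.0556.

0.0556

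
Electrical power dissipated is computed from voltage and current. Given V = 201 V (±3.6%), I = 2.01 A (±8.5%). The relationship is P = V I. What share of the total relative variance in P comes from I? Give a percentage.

(δP/P)² = (1·δV/V)² + (1·δI/I)²
  V term: (1×0.0360)² = 0.00130
  I term: (1×0.0850)² = 0.00723
Total = 0.00852. Share from I = 0.00723/0.00852 = 0.848.

84.8%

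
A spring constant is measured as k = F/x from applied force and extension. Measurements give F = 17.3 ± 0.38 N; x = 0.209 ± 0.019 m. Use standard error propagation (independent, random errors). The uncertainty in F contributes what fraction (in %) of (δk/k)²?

(δk/k)² = (1·δF/F)² + (-1·δx/x)²
  F term: (1×0.0220)² = 0.000482
  x term: (-1×0.0909)² = 0.00826
Total = 0.00875. Share from F = 0.000482/0.00875 = 0.0552.

5.52%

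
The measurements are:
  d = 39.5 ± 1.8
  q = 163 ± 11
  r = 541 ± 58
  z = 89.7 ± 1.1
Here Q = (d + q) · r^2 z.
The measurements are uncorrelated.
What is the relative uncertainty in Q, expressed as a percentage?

22.2%

Let u = d + q = 202. δu = √(δd² + δq²) = √(3.24 + 121) = 11.1, so δu/u = 0.0550.
Q is then a monomial in u, r, z:
δQ/Q = √((δu/u)² + (2·δr/r)² + (1·δz/z)²) = √(0.00303 + 0.0460 + 0.000150) = 0.222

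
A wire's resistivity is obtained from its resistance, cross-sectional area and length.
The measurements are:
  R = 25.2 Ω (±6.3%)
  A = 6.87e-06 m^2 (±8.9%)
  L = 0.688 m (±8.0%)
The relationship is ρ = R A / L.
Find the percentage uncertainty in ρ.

13.5%

Products/powers → add relative errors in quadrature, weighted by exponent:
  (1·δR/R)² = (1×0.0630)² = 0.00397;  (1·δA/A)² = (1×0.0890)² = 0.00792;  (-1·δL/L)² = (-1×0.0800)² = 0.00640
δρ/ρ = √(0.0183) = 0.135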